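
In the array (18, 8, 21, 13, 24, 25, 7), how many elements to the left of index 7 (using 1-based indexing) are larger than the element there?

The element at index 7 is 7.
Elements before it: 18, 8, 21, 13, 24, 25
Those larger than 7: 18, 8, 21, 13, 24, 25

6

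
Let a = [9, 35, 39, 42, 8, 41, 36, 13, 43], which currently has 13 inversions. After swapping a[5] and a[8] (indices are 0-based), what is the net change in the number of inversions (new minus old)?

+1

Positions 5 and 8 hold 41 and 43; after swapping, the array is [9, 35, 39, 42, 8, 43, 36, 13, 41].
For each element, count later entries that are smaller:
9: 1
35: 2
39: 3
42: 4
8: 0
43: 3
36: 1
13: 0
41: 0
Sum: 1 + 2 + 3 + 4 + 0 + 3 + 1 + 0 + 0 = 14
Change: 14 − 13 = +1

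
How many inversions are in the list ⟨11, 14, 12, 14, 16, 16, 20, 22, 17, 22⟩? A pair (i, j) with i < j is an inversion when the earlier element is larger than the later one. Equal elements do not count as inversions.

3

Element-by-element contributions:
11 → none → 0
14 → 12 → 1
12 → none → 0
14 → none → 0
16 → none → 0
16 → none → 0
20 → 17 → 1
22 → 17 → 1
17 → none → 0
22 → none → 0
Sum: 0 + 1 + 0 + 0 + 0 + 0 + 1 + 1 + 0 + 0 = 3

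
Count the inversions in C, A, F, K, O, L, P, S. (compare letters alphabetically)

Inversions: 2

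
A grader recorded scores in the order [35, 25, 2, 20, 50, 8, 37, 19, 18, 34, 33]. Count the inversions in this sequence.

Count, for each position, how many later elements it exceeds:
35 → 25, 2, 20, 8, 19, 18, 34, 33 → 8
25 → 2, 20, 8, 19, 18 → 5
2 → none → 0
20 → 8, 19, 18 → 3
50 → 8, 37, 19, 18, 34, 33 → 6
8 → none → 0
37 → 19, 18, 34, 33 → 4
19 → 18 → 1
18 → none → 0
34 → 33 → 1
33 → none → 0
Sum: 8 + 5 + 0 + 3 + 6 + 0 + 4 + 1 + 0 + 1 + 0 = 28

28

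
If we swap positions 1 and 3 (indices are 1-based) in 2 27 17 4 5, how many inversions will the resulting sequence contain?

6

Positions 1 and 3 hold 2 and 17; after swapping, the array is [17, 27, 2, 4, 5].
Element-by-element contributions:
17: 3
27: 3
2: 0
4: 0
5: 0
Sum: 3 + 3 + 0 + 0 + 0 = 6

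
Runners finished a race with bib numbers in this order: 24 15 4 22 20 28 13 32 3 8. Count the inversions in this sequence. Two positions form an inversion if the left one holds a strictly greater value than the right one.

Inversions: 26

For each element, count later entries that are smaller:
24 → 15, 4, 22, 20, 13, 3, 8 → 7
15 → 4, 13, 3, 8 → 4
4 → 3 → 1
22 → 20, 13, 3, 8 → 4
20 → 13, 3, 8 → 3
28 → 13, 3, 8 → 3
13 → 3, 8 → 2
32 → 3, 8 → 2
3 → none → 0
8 → none → 0
Sum: 7 + 4 + 1 + 4 + 3 + 3 + 2 + 2 + 0 + 0 = 26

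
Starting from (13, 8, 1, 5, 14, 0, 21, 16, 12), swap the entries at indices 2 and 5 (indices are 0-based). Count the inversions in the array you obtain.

Positions 2 and 5 hold 1 and 0; after swapping, the array is [13, 8, 0, 5, 14, 1, 21, 16, 12].
Count, for each position, how many later elements it exceeds:
13 → 8, 0, 5, 1, 12 → 5
8 → 0, 5, 1 → 3
0 → none → 0
5 → 1 → 1
14 → 1, 12 → 2
1 → none → 0
21 → 16, 12 → 2
16 → 12 → 1
12 → none → 0
Sum: 5 + 3 + 0 + 1 + 2 + 0 + 2 + 1 + 0 = 14

14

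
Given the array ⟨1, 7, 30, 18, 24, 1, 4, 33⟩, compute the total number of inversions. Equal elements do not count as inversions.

Element-by-element contributions:
1: 0
7: 2
30: 4
18: 2
24: 2
1: 0
4: 0
33: 0
Sum: 0 + 2 + 4 + 2 + 2 + 0 + 0 + 0 = 10

10 inversions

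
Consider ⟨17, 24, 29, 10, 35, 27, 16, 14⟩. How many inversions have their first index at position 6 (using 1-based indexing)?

2 such elements

The element at index 6 is 27.
Elements after it: 16, 14
Those smaller than 27: 16, 14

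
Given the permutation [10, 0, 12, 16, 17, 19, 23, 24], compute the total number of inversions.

Element-by-element contributions:
10: 1
0: 0
12: 0
16: 0
17: 0
19: 0
23: 0
24: 0
Sum: 1 + 0 + 0 + 0 + 0 + 0 + 0 + 0 = 1

1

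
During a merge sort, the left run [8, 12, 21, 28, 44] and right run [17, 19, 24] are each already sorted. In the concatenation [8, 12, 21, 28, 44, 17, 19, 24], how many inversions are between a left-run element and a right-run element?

Count, for every r in R, how many entries of L exceed r:
r = 17: 21, 28, 44 → 3
r = 19: 21, 28, 44 → 3
r = 24: 28, 44 → 2
Cross-inversions: 3 + 3 + 2 = 8

8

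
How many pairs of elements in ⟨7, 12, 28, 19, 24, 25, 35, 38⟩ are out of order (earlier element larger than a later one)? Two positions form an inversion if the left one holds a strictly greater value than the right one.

Element-by-element contributions:
7: 0
12: 0
28: 3
19: 0
24: 0
25: 0
35: 0
38: 0
Sum: 0 + 0 + 3 + 0 + 0 + 0 + 0 + 0 = 3

Inversions: 3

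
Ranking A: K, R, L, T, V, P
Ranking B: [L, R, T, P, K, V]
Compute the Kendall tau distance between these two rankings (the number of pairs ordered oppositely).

Assign each item its position (1..6) in the first ordering, then rewrite the second ordering as that position sequence:
positions: K→1, R→2, L→3, T→4, V→5, P→6
second ordering as positions: [3, 2, 4, 6, 1, 5]
Discordant pairs = inversions in this position sequence.
3: 2, 1 → 2
2: 1 → 1
4: 1 → 1
6: 1, 5 → 2
1: 0
5: 0
Total: 2 + 1 + 1 + 2 + 0 + 0 = 6

Discordant pairs: 6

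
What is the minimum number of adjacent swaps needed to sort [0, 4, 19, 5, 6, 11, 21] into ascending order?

3 swaps

Minimum adjacent swaps = number of inversions (each swap of adjacent out-of-order elements removes one inversion and no swap can remove more).
Count inversions — for each element, later elements that are smaller:
0: none → 0
4: none → 0
19: 5, 6, 11 → 3
5: none → 0
6: none → 0
11: none → 0
21: none → 0
Total inversions: 0 + 0 + 3 + 0 + 0 + 0 + 0 = 3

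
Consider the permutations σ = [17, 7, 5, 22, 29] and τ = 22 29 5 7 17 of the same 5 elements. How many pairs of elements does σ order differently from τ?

Assign each item its position (1..5) in the first ordering, then rewrite the second ordering as that position sequence:
positions: 17→1, 7→2, 5→3, 22→4, 29→5
second ordering as positions: [4, 5, 3, 2, 1]
Discordant pairs = inversions in this position sequence.
4: 3, 2, 1 → 3
5: 3, 2, 1 → 3
3: 2, 1 → 2
2: 1 → 1
1: 0
Total: 3 + 3 + 2 + 1 + 0 = 9

9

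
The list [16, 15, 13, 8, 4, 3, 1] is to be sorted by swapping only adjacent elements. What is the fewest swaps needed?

21

Minimum adjacent swaps = number of inversions (each swap of adjacent out-of-order elements removes one inversion and no swap can remove more).
Count inversions — for each element, later elements that are smaller:
16: 15, 13, 8, 4, 3, 1 → 6
15: 13, 8, 4, 3, 1 → 5
13: 8, 4, 3, 1 → 4
8: 4, 3, 1 → 3
4: 3, 1 → 2
3: 1 → 1
1: none → 0
Total inversions: 6 + 5 + 4 + 3 + 2 + 1 + 0 = 21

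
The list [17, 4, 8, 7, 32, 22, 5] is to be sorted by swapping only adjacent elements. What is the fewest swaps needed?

Minimum adjacent swaps = number of inversions (each swap of adjacent out-of-order elements removes one inversion and no swap can remove more).
Count inversions — for each element, later elements that are smaller:
17: 4, 8, 7, 5 → 4
4: none → 0
8: 7, 5 → 2
7: 5 → 1
32: 22, 5 → 2
22: 5 → 1
5: none → 0
Total inversions: 4 + 0 + 2 + 1 + 2 + 1 + 0 = 10

10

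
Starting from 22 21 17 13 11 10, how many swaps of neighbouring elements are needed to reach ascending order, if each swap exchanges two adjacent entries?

Each adjacent swap fixes exactly one inversion, so the minimum swap count equals the number of inversions.
Count inversions — for each element, later elements that are smaller:
22: 21, 17, 13, 11, 10 → 5
21: 17, 13, 11, 10 → 4
17: 13, 11, 10 → 3
13: 11, 10 → 2
11: 10 → 1
10: none → 0
Total inversions: 5 + 4 + 3 + 2 + 1 + 0 = 15

15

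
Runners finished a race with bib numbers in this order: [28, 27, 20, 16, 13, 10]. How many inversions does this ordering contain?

Element-by-element contributions:
28 → 27, 20, 16, 13, 10 → 5
27 → 20, 16, 13, 10 → 4
20 → 16, 13, 10 → 3
16 → 13, 10 → 2
13 → 10 → 1
10 → none → 0
Sum: 5 + 4 + 3 + 2 + 1 + 0 = 15

15 out-of-order pairs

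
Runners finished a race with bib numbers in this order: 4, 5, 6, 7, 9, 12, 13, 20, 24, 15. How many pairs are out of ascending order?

2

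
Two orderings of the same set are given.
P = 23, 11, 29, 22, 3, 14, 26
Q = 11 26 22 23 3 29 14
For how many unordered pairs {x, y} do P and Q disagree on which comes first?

Assign each item its position (1..7) in the first ordering, then rewrite the second ordering as that position sequence:
positions: 23→1, 11→2, 29→3, 22→4, 3→5, 14→6, 26→7
second ordering as positions: [2, 7, 4, 1, 5, 3, 6]
Discordant pairs = inversions in this position sequence.
2: 1 → 1
7: 4, 1, 5, 3, 6 → 5
4: 1, 3 → 2
1: 0
5: 3 → 1
3: 0
6: 0
Total: 1 + 5 + 2 + 0 + 1 + 0 + 0 = 9

9 disagreeing pairs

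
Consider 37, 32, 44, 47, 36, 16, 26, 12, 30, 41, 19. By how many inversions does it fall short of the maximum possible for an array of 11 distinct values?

19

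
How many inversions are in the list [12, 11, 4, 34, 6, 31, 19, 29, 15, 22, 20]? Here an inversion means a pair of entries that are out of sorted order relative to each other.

Sweep left to right; for each value list the smaller values that follow it:
12: 3
11: 2
4: 0
34: 7
6: 0
31: 5
19: 1
29: 3
15: 0
22: 1
20: 0
Sum: 3 + 2 + 0 + 7 + 0 + 5 + 1 + 3 + 0 + 1 + 0 = 22

22 inversions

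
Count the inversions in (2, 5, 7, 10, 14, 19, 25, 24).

1

Count, for each position, how many later elements it exceeds:
2: 0
5: 0
7: 0
10: 0
14: 0
19: 0
25: 1
24: 0
Sum: 0 + 0 + 0 + 0 + 0 + 0 + 1 + 0 = 1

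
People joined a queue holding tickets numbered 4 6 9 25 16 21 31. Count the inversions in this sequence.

Element-by-element contributions:
4 → none → 0
6 → none → 0
9 → none → 0
25 → 16, 21 → 2
16 → none → 0
21 → none → 0
31 → none → 0
Sum: 0 + 0 + 0 + 2 + 0 + 0 + 0 = 2

Out-of-order pairs: 2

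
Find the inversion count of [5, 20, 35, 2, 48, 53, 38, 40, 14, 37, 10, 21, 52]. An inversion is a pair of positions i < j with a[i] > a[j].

Sweep left to right; for each value list the smaller values that follow it:
5: 1
20: 3
35: 4
2: 0
48: 6
53: 7
38: 4
40: 4
14: 1
37: 2
10: 0
21: 0
52: 0
Sum: 1 + 3 + 4 + 0 + 6 + 7 + 4 + 4 + 1 + 2 + 0 + 0 + 0 = 32

32 out-of-order pairs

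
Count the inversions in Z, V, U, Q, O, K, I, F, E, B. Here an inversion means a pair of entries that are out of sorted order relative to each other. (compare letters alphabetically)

45 inversions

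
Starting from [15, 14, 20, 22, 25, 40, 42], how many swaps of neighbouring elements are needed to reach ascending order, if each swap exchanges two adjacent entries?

1

Each adjacent swap fixes exactly one inversion, so the minimum swap count equals the number of inversions.
Count inversions — for each element, later elements that are smaller:
15: 14 → 1
14: none → 0
20: none → 0
22: none → 0
25: none → 0
40: none → 0
42: none → 0
Total inversions: 1 + 0 + 0 + 0 + 0 + 0 + 0 = 1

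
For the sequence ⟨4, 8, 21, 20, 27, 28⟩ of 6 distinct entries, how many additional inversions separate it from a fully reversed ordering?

14 inversions short

Maximum inversions for 6 distinct elements is C(6, 2) = 6·5/2 = 15.
Current inversions — for each element, count later smaller elements:
4: 0
8: 0
21: 1
20: 0
27: 0
28: 0
Current total: 0 + 0 + 1 + 0 + 0 + 0 = 1
Shortfall: 15 − 1 = 14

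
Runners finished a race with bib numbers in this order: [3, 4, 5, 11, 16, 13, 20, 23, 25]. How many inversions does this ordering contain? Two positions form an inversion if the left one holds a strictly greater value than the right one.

There is 1 out-of-order pair.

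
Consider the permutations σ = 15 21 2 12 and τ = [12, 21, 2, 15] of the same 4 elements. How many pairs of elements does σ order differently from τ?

There are 5 discordant pairs.

Assign each item its position (1..4) in the first ordering, then rewrite the second ordering as that position sequence:
positions: 15→1, 21→2, 2→3, 12→4
second ordering as positions: [4, 2, 3, 1]
Discordant pairs = inversions in this position sequence.
4: 2, 3, 1 → 3
2: 1 → 1
3: 1 → 1
1: 0
Total: 3 + 1 + 1 + 0 = 5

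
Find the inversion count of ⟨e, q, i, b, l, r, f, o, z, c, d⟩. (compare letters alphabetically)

27 inversions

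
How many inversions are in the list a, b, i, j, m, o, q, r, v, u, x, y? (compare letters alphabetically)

Out-of-order pairs: 1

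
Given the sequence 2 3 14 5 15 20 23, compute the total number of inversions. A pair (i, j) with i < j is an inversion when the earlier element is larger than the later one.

1

Sweep left to right; for each value list the smaller values that follow it:
2: 0
3: 0
14: 1
5: 0
15: 0
20: 0
23: 0
Sum: 0 + 0 + 1 + 0 + 0 + 0 + 0 = 1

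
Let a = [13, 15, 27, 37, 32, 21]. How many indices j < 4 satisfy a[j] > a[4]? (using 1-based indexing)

0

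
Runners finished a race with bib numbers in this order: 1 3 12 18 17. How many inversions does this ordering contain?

1

Out-of-order index pairs (1-indexed):
(4,5): 18 > 17
That's 1 pair.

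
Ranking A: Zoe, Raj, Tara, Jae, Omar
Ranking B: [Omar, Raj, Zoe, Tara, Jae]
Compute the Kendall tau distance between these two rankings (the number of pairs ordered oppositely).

Assign each item its position (1..5) in the first ordering, then rewrite the second ordering as that position sequence:
positions: Zoe→1, Raj→2, Tara→3, Jae→4, Omar→5
second ordering as positions: [5, 2, 1, 3, 4]
Discordant pairs = inversions in this position sequence.
5: 2, 1, 3, 4 → 4
2: 1 → 1
1: 0
3: 0
4: 0
Total: 4 + 1 + 0 + 0 + 0 = 5

5 discordant pairs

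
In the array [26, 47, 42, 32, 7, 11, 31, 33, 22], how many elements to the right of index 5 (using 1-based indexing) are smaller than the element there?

0

The element at index 5 is 7.
Elements after it: 11, 31, 33, 22
None of them are smaller than 7.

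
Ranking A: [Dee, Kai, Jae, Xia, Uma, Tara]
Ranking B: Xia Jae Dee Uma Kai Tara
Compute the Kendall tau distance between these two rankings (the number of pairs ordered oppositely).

Discordant pairs: 6

Assign each item its position (1..6) in the first ordering, then rewrite the second ordering as that position sequence:
positions: Dee→1, Kai→2, Jae→3, Xia→4, Uma→5, Tara→6
second ordering as positions: [4, 3, 1, 5, 2, 6]
Discordant pairs = inversions in this position sequence.
4: 3, 1, 2 → 3
3: 1, 2 → 2
1: 0
5: 2 → 1
2: 0
6: 0
Total: 3 + 2 + 0 + 1 + 0 + 0 = 6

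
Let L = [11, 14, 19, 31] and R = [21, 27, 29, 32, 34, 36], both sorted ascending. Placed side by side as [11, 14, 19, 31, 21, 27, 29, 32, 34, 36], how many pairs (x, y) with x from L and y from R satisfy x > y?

Take each right-half value and tally the left-half values above it:
r = 21: 31 → 1
r = 27: 31 → 1
r = 29: 31 → 1
r = 32: none → 0
r = 34: none → 0
r = 36: none → 0
Cross-inversions: 1 + 1 + 1 + 0 + 0 + 0 = 3

There are 3 split inversions.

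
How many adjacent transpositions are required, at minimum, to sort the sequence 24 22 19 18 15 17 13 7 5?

35 swaps

The minimum number of adjacent swaps to sort an array equals its inversion count, since every such swap removes exactly one inversion.
Count inversions — for each element, later elements that are smaller:
24: 22, 19, 18, 15, 17, 13, 7, 5 → 8
22: 19, 18, 15, 17, 13, 7, 5 → 7
19: 18, 15, 17, 13, 7, 5 → 6
18: 15, 17, 13, 7, 5 → 5
15: 13, 7, 5 → 3
17: 13, 7, 5 → 3
13: 7, 5 → 2
7: 5 → 1
5: none → 0
Total inversions: 8 + 7 + 6 + 5 + 3 + 3 + 2 + 1 + 0 = 35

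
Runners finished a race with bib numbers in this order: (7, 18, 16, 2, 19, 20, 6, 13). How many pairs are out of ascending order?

13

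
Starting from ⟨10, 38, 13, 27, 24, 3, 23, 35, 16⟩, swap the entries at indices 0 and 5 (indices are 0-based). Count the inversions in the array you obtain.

Positions 0 and 5 hold 10 and 3; after swapping, the array is [3, 38, 13, 27, 24, 10, 23, 35, 16].
Count, for each position, how many later elements it exceeds:
3 → none → 0
38 → 13, 27, 24, 10, 23, 35, 16 → 7
13 → 10 → 1
27 → 24, 10, 23, 16 → 4
24 → 10, 23, 16 → 3
10 → none → 0
23 → 16 → 1
35 → 16 → 1
16 → none → 0
Sum: 0 + 7 + 1 + 4 + 3 + 0 + 1 + 1 + 0 = 17

17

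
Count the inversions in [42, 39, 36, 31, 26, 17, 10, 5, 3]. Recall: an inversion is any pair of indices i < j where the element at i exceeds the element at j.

For each element, count later entries that are smaller:
42: 8
39: 7
36: 6
31: 5
26: 4
17: 3
10: 2
5: 1
3: 0
Sum: 8 + 7 + 6 + 5 + 4 + 3 + 2 + 1 + 0 = 36

36 inversions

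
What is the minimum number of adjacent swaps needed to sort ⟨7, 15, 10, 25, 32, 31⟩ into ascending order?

The minimum number of adjacent swaps to sort an array equals its inversion count, since every such swap removes exactly one inversion.
Count inversions — for each element, later elements that are smaller:
7: none → 0
15: 10 → 1
10: none → 0
25: none → 0
32: 31 → 1
31: none → 0
Total inversions: 0 + 1 + 0 + 0 + 1 + 0 = 2

2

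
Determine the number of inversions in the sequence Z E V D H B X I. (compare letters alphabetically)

For each element, count later entries that are smaller:
Z → E, V, D, H, B, X, I → 7
E → D, B → 2
V → D, H, B, I → 4
D → B → 1
H → B → 1
B → none → 0
X → I → 1
I → none → 0
Sum: 7 + 2 + 4 + 1 + 1 + 0 + 1 + 0 = 16

16 inversions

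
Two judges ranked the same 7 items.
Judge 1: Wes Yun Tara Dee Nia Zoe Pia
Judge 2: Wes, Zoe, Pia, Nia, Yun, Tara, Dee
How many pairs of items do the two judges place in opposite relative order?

11

Assign each item its position (1..7) in the first ordering, then rewrite the second ordering as that position sequence:
positions: Wes→1, Yun→2, Tara→3, Dee→4, Nia→5, Zoe→6, Pia→7
second ordering as positions: [1, 6, 7, 5, 2, 3, 4]
Discordant pairs = inversions in this position sequence.
1: 0
6: 5, 2, 3, 4 → 4
7: 5, 2, 3, 4 → 4
5: 2, 3, 4 → 3
2: 0
3: 0
4: 0
Total: 0 + 4 + 4 + 3 + 0 + 0 + 0 = 11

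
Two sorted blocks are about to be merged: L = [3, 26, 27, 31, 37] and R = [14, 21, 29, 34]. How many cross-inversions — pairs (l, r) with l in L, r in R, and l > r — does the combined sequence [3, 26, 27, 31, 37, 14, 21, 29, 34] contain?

Take each right-half value and tally the left-half values above it:
r = 14: 26, 27, 31, 37 → 4
r = 21: 26, 27, 31, 37 → 4
r = 29: 31, 37 → 2
r = 34: 37 → 1
Cross-inversions: 4 + 4 + 2 + 1 = 11

11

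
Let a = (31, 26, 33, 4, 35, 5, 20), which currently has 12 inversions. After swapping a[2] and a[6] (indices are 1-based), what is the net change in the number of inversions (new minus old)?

-1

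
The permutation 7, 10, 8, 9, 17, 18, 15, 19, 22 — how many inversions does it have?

4

Element-by-element contributions:
7 → none → 0
10 → 8, 9 → 2
8 → none → 0
9 → none → 0
17 → 15 → 1
18 → 15 → 1
15 → none → 0
19 → none → 0
22 → none → 0
Sum: 0 + 2 + 0 + 0 + 1 + 1 + 0 + 0 + 0 = 4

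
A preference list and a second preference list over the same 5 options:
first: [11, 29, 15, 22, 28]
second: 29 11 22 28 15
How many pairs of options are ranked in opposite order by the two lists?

Assign each item its position (1..5) in the first ordering, then rewrite the second ordering as that position sequence:
positions: 11→1, 29→2, 15→3, 22→4, 28→5
second ordering as positions: [2, 1, 4, 5, 3]
Discordant pairs = inversions in this position sequence.
2: 1 → 1
1: 0
4: 3 → 1
5: 3 → 1
3: 0
Total: 1 + 0 + 1 + 1 + 0 = 3

3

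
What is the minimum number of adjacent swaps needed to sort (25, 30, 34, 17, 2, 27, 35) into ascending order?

9

Each adjacent swap fixes exactly one inversion, so the minimum swap count equals the number of inversions.
Count inversions — for each element, later elements that are smaller:
25: 17, 2 → 2
30: 17, 2, 27 → 3
34: 17, 2, 27 → 3
17: 2 → 1
2: none → 0
27: none → 0
35: none → 0
Total inversions: 2 + 3 + 3 + 1 + 0 + 0 + 0 = 9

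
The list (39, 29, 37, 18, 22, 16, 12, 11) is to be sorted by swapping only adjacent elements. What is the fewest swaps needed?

26 swaps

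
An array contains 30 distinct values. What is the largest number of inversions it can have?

435

The maximum occurs when the array is in strictly decreasing order: every one of the C(30, 2) pairs is inverted.
C(30, 2) = 30·29/2 = 435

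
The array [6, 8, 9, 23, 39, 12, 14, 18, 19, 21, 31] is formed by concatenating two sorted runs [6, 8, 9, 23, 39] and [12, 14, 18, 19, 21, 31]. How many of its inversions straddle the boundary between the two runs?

11

For each element r of the right run, count left-run elements greater than r:
r = 12: 23, 39 → 2
r = 14: 23, 39 → 2
r = 18: 23, 39 → 2
r = 19: 23, 39 → 2
r = 21: 23, 39 → 2
r = 31: 39 → 1
Cross-inversions: 2 + 2 + 2 + 2 + 2 + 1 = 11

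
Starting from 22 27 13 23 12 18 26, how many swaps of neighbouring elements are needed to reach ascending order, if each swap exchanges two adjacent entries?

11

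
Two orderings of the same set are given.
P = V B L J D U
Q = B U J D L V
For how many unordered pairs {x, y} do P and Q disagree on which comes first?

Assign each item its position (1..6) in the first ordering, then rewrite the second ordering as that position sequence:
positions: V→1, B→2, L→3, J→4, D→5, U→6
second ordering as positions: [2, 6, 4, 5, 3, 1]
Discordant pairs = inversions in this position sequence.
2: 1 → 1
6: 4, 5, 3, 1 → 4
4: 3, 1 → 2
5: 3, 1 → 2
3: 1 → 1
1: 0
Total: 1 + 4 + 2 + 2 + 1 + 0 = 10

Disagreeing pairs: 10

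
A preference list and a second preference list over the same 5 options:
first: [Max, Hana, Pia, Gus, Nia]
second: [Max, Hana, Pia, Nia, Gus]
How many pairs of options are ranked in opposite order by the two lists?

Assign each item its position (1..5) in the first ordering, then rewrite the second ordering as that position sequence:
positions: Max→1, Hana→2, Pia→3, Gus→4, Nia→5
second ordering as positions: [1, 2, 3, 5, 4]
Discordant pairs = inversions in this position sequence.
1: 0
2: 0
3: 0
5: 4 → 1
4: 0
Total: 0 + 0 + 0 + 1 + 0 = 1

There is 1 pair.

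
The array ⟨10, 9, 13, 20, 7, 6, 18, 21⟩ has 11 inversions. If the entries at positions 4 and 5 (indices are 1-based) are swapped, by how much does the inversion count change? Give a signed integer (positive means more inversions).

-1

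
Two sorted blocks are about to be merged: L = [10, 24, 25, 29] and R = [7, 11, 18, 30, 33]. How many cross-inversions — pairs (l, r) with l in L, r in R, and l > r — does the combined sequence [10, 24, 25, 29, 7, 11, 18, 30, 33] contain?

Cross-inversions: 10

For each element r of the right run, count left-run elements greater than r:
r = 7: 10, 24, 25, 29 → 4
r = 11: 24, 25, 29 → 3
r = 18: 24, 25, 29 → 3
r = 30: none → 0
r = 33: none → 0
Cross-inversions: 4 + 3 + 3 + 0 + 0 = 10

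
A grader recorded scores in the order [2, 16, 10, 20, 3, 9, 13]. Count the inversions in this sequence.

9

Listing every pair i<j with a[i]>a[j] (using 0-based positions):
(1,2): 16 > 10
(1,4): 16 > 3
(1,5): 16 > 9
(1,6): 16 > 13
(2,4): 10 > 3
(2,5): 10 > 9
(3,4): 20 > 3
(3,5): 20 > 9
(3,6): 20 > 13
That's 9 pairs.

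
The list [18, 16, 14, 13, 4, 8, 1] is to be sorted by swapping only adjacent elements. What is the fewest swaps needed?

20 adjacent swaps

Each adjacent swap fixes exactly one inversion, so the minimum swap count equals the number of inversions.
Count inversions — for each element, later elements that are smaller:
18: 16, 14, 13, 4, 8, 1 → 6
16: 14, 13, 4, 8, 1 → 5
14: 13, 4, 8, 1 → 4
13: 4, 8, 1 → 3
4: 1 → 1
8: 1 → 1
1: none → 0
Total inversions: 6 + 5 + 4 + 3 + 1 + 1 + 0 = 20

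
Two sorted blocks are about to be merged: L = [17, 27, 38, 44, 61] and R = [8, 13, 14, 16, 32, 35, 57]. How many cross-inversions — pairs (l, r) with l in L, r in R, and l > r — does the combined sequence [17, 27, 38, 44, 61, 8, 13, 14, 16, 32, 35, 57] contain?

There are 27 cross-inversions.

Take each right-half value and tally the left-half values above it:
r = 8: 17, 27, 38, 44, 61 → 5
r = 13: 17, 27, 38, 44, 61 → 5
r = 14: 17, 27, 38, 44, 61 → 5
r = 16: 17, 27, 38, 44, 61 → 5
r = 32: 38, 44, 61 → 3
r = 35: 38, 44, 61 → 3
r = 57: 61 → 1
Cross-inversions: 5 + 5 + 5 + 5 + 3 + 3 + 1 = 27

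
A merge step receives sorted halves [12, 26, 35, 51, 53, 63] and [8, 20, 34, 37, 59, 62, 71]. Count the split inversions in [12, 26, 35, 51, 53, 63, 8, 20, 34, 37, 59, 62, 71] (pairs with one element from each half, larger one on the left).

Count, for every r in R, how many entries of L exceed r:
r = 8: 12, 26, 35, 51, 53, 63 → 6
r = 20: 26, 35, 51, 53, 63 → 5
r = 34: 35, 51, 53, 63 → 4
r = 37: 51, 53, 63 → 3
r = 59: 63 → 1
r = 62: 63 → 1
r = 71: none → 0
Cross-inversions: 6 + 5 + 4 + 3 + 1 + 1 + 0 = 20

20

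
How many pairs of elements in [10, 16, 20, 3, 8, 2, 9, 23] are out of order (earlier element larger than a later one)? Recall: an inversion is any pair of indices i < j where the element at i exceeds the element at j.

For each element, count later entries that are smaller:
10 → 3, 8, 2, 9 → 4
16 → 3, 8, 2, 9 → 4
20 → 3, 8, 2, 9 → 4
3 → 2 → 1
8 → 2 → 1
2 → none → 0
9 → none → 0
23 → none → 0
Sum: 4 + 4 + 4 + 1 + 1 + 0 + 0 + 0 = 14

14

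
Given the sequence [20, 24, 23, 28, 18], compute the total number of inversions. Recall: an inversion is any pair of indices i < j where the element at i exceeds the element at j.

5

Count, for each position, how many later elements it exceeds:
20 → 18 → 1
24 → 23, 18 → 2
23 → 18 → 1
28 → 18 → 1
18 → none → 0
Sum: 1 + 2 + 1 + 1 + 0 = 5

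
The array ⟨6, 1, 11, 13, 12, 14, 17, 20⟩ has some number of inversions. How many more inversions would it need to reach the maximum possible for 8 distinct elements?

26

Maximum inversions for 8 distinct elements is C(8, 2) = 8·7/2 = 28.
Current inversions — for each element, count later smaller elements:
6: 1
1: 0
11: 0
13: 1
12: 0
14: 0
17: 0
20: 0
Current total: 1 + 0 + 0 + 1 + 0 + 0 + 0 + 0 = 2
Shortfall: 28 − 2 = 26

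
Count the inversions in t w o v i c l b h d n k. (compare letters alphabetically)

For each element, count later entries that are smaller:
t: 9
w: 10
o: 8
v: 8
i: 4
c: 1
l: 4
b: 0
h: 1
d: 0
n: 1
k: 0
Sum: 9 + 10 + 8 + 8 + 4 + 1 + 4 + 0 + 1 + 0 + 1 + 0 = 46

46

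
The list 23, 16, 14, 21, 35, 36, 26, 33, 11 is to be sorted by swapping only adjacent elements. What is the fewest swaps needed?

16

The minimum number of adjacent swaps to sort an array equals its inversion count, since every such swap removes exactly one inversion.
Count inversions — for each element, later elements that are smaller:
23: 16, 14, 21, 11 → 4
16: 14, 11 → 2
14: 11 → 1
21: 11 → 1
35: 26, 33, 11 → 3
36: 26, 33, 11 → 3
26: 11 → 1
33: 11 → 1
11: none → 0
Total inversions: 4 + 2 + 1 + 1 + 3 + 3 + 1 + 1 + 0 = 16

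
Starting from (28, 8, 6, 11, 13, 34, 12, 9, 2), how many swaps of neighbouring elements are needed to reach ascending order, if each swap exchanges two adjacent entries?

Minimum adjacent swaps = number of inversions (each swap of adjacent out-of-order elements removes one inversion and no swap can remove more).
Count inversions — for each element, later elements that are smaller:
28: 8, 6, 11, 13, 12, 9, 2 → 7
8: 6, 2 → 2
6: 2 → 1
11: 9, 2 → 2
13: 12, 9, 2 → 3
34: 12, 9, 2 → 3
12: 9, 2 → 2
9: 2 → 1
2: none → 0
Total inversions: 7 + 2 + 1 + 2 + 3 + 3 + 2 + 1 + 0 = 21

Adjacent swaps: 21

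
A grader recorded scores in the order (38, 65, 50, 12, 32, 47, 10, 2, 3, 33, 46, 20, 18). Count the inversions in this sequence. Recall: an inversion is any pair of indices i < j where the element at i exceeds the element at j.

51

For each element, count later entries that are smaller:
38 → 12, 32, 10, 2, 3, 33, 20, 18 → 8
65 → 50, 12, 32, 47, 10, 2, 3, 33, 46, 20, 18 → 11
50 → 12, 32, 47, 10, 2, 3, 33, 46, 20, 18 → 10
12 → 10, 2, 3 → 3
32 → 10, 2, 3, 20, 18 → 5
47 → 10, 2, 3, 33, 46, 20, 18 → 7
10 → 2, 3 → 2
2 → none → 0
3 → none → 0
33 → 20, 18 → 2
46 → 20, 18 → 2
20 → 18 → 1
18 → none → 0
Sum: 8 + 11 + 10 + 3 + 5 + 7 + 2 + 0 + 0 + 2 + 2 + 1 + 0 = 51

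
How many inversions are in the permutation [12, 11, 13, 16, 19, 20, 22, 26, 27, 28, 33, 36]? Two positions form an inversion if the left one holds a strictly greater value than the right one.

1

Element-by-element contributions:
12: 1
11: 0
13: 0
16: 0
19: 0
20: 0
22: 0
26: 0
27: 0
28: 0
33: 0
36: 0
Sum: 1 + 0 + 0 + 0 + 0 + 0 + 0 + 0 + 0 + 0 + 0 + 0 = 1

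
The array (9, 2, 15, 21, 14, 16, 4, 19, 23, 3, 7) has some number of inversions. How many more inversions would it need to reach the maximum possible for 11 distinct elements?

Maximum inversions for 11 distinct elements is C(11, 2) = 11·10/2 = 55.
Current inversions — for each element, count later smaller elements:
9: 4
2: 0
15: 4
21: 6
14: 3
16: 3
4: 1
19: 2
23: 2
3: 0
7: 0
Current total: 4 + 0 + 4 + 6 + 3 + 3 + 1 + 2 + 2 + 0 + 0 = 25
Shortfall: 55 − 25 = 30

30 inversions short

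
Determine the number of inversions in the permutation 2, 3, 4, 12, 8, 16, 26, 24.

2

Element-by-element contributions:
2: 0
3: 0
4: 0
12: 1
8: 0
16: 0
26: 1
24: 0
Sum: 0 + 0 + 0 + 1 + 0 + 0 + 1 + 0 = 2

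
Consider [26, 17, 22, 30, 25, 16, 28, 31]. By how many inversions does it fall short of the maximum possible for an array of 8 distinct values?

18

Maximum inversions for 8 distinct elements is C(8, 2) = 8·7/2 = 28.
Current inversions — for each element, count later smaller elements:
26: 4
17: 1
22: 1
30: 3
25: 1
16: 0
28: 0
31: 0
Current total: 4 + 1 + 1 + 3 + 1 + 0 + 0 + 0 = 10
Shortfall: 28 − 10 = 18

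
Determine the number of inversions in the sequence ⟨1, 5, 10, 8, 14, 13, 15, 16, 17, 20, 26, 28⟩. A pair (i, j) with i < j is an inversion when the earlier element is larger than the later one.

2 out-of-order pairs

Count, for each position, how many later elements it exceeds:
1 → none → 0
5 → none → 0
10 → 8 → 1
8 → none → 0
14 → 13 → 1
13 → none → 0
15 → none → 0
16 → none → 0
17 → none → 0
20 → none → 0
26 → none → 0
28 → none → 0
Sum: 0 + 0 + 1 + 0 + 1 + 0 + 0 + 0 + 0 + 0 + 0 + 0 = 2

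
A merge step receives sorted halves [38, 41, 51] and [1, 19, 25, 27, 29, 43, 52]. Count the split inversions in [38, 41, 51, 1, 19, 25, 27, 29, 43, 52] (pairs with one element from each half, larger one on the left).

16 cross-inversions

Count, for every r in R, how many entries of L exceed r:
r = 1: 38, 41, 51 → 3
r = 19: 38, 41, 51 → 3
r = 25: 38, 41, 51 → 3
r = 27: 38, 41, 51 → 3
r = 29: 38, 41, 51 → 3
r = 43: 51 → 1
r = 52: none → 0
Cross-inversions: 3 + 3 + 3 + 3 + 3 + 1 + 0 = 16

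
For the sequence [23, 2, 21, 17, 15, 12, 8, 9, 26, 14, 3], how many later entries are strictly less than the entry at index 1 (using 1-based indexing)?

The element at index 1 is 23.
Elements after it: 2, 21, 17, 15, 12, 8, 9, 26, 14, 3
Those smaller than 23: 2, 21, 17, 15, 12, 8, 9, 14, 3

9 such elements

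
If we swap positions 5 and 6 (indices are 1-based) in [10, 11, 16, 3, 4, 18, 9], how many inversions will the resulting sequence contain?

Positions 5 and 6 hold 4 and 18; after swapping, the array is [10, 11, 16, 3, 18, 4, 9].
For each element, count later entries that are smaller:
10 → 3, 4, 9 → 3
11 → 3, 4, 9 → 3
16 → 3, 4, 9 → 3
3 → none → 0
18 → 4, 9 → 2
4 → none → 0
9 → none → 0
Sum: 3 + 3 + 3 + 0 + 2 + 0 + 0 = 11

11 inversions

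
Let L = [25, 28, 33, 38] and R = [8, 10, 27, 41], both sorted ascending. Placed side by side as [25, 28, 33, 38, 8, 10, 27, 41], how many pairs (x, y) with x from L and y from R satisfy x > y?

Split inversions: 11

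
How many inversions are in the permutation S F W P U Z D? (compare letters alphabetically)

Count, for each position, how many later elements it exceeds:
S: 3
F: 1
W: 3
P: 1
U: 1
Z: 1
D: 0
Sum: 3 + 1 + 3 + 1 + 1 + 1 + 0 = 10

10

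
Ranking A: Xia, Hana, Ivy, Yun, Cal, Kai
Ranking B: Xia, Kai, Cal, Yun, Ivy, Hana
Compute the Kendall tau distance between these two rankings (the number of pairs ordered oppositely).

10

Assign each item its position (1..6) in the first ordering, then rewrite the second ordering as that position sequence:
positions: Xia→1, Hana→2, Ivy→3, Yun→4, Cal→5, Kai→6
second ordering as positions: [1, 6, 5, 4, 3, 2]
Discordant pairs = inversions in this position sequence.
1: 0
6: 5, 4, 3, 2 → 4
5: 4, 3, 2 → 3
4: 3, 2 → 2
3: 2 → 1
2: 0
Total: 0 + 4 + 3 + 2 + 1 + 0 = 10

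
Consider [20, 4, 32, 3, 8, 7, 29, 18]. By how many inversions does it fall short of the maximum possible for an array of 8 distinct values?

Maximum inversions for 8 distinct elements is C(8, 2) = 8·7/2 = 28.
Current inversions — for each element, count later smaller elements:
20: 5
4: 1
32: 5
3: 0
8: 1
7: 0
29: 1
18: 0
Current total: 5 + 1 + 5 + 0 + 1 + 0 + 1 + 0 = 13
Shortfall: 28 − 13 = 15

15 inversions short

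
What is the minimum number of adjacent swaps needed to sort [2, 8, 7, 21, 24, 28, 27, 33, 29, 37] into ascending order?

There are 3 adjacent swaps.

Minimum adjacent swaps = number of inversions (each swap of adjacent out-of-order elements removes one inversion and no swap can remove more).
Count inversions — for each element, later elements that are smaller:
2: none → 0
8: 7 → 1
7: none → 0
21: none → 0
24: none → 0
28: 27 → 1
27: none → 0
33: 29 → 1
29: none → 0
37: none → 0
Total inversions: 0 + 1 + 0 + 0 + 0 + 1 + 0 + 1 + 0 + 0 = 3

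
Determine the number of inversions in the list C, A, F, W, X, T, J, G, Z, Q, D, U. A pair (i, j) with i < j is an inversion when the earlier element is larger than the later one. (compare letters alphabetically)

25 out-of-order pairs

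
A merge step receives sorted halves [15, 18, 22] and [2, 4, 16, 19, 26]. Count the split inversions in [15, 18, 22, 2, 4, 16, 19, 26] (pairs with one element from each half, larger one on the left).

Count, for every r in R, how many entries of L exceed r:
r = 2: 15, 18, 22 → 3
r = 4: 15, 18, 22 → 3
r = 16: 18, 22 → 2
r = 19: 22 → 1
r = 26: none → 0
Cross-inversions: 3 + 3 + 2 + 1 + 0 = 9

9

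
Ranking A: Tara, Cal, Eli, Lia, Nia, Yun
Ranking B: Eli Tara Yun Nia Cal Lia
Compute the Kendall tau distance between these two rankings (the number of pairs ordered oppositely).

7

Assign each item its position (1..6) in the first ordering, then rewrite the second ordering as that position sequence:
positions: Tara→1, Cal→2, Eli→3, Lia→4, Nia→5, Yun→6
second ordering as positions: [3, 1, 6, 5, 2, 4]
Discordant pairs = inversions in this position sequence.
3: 1, 2 → 2
1: 0
6: 5, 2, 4 → 3
5: 2, 4 → 2
2: 0
4: 0
Total: 2 + 0 + 3 + 2 + 0 + 0 = 7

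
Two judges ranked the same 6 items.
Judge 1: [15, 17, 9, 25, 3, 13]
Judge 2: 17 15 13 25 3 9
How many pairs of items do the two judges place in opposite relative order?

Assign each item its position (1..6) in the first ordering, then rewrite the second ordering as that position sequence:
positions: 15→1, 17→2, 9→3, 25→4, 3→5, 13→6
second ordering as positions: [2, 1, 6, 4, 5, 3]
Discordant pairs = inversions in this position sequence.
2: 1 → 1
1: 0
6: 4, 5, 3 → 3
4: 3 → 1
5: 3 → 1
3: 0
Total: 1 + 0 + 3 + 1 + 1 + 0 = 6

6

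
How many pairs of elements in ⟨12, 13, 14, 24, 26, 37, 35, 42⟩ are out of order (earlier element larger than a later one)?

1

For each element, count later entries that are smaller:
12 → none → 0
13 → none → 0
14 → none → 0
24 → none → 0
26 → none → 0
37 → 35 → 1
35 → none → 0
42 → none → 0
Sum: 0 + 0 + 0 + 0 + 0 + 1 + 0 + 0 = 1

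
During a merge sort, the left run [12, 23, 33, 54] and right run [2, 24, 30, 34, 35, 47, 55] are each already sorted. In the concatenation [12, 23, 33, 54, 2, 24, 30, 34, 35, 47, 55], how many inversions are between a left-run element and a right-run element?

11

For each element r of the right run, count left-run elements greater than r:
r = 2: 12, 23, 33, 54 → 4
r = 24: 33, 54 → 2
r = 30: 33, 54 → 2
r = 34: 54 → 1
r = 35: 54 → 1
r = 47: 54 → 1
r = 55: none → 0
Cross-inversions: 4 + 2 + 2 + 1 + 1 + 1 + 0 = 11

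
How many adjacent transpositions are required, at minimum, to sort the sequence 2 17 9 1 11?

5

Each adjacent swap fixes exactly one inversion, so the minimum swap count equals the number of inversions.
Count inversions — for each element, later elements that are smaller:
2: 1 → 1
17: 9, 1, 11 → 3
9: 1 → 1
1: none → 0
11: none → 0
Total inversions: 1 + 3 + 1 + 0 + 0 = 5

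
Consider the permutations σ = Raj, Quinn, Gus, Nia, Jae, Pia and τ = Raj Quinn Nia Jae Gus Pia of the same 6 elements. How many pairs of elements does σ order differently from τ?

Discordant pairs: 2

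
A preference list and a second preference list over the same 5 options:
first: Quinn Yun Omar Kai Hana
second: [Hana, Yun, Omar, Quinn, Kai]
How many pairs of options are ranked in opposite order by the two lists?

6

Assign each item its position (1..5) in the first ordering, then rewrite the second ordering as that position sequence:
positions: Quinn→1, Yun→2, Omar→3, Kai→4, Hana→5
second ordering as positions: [5, 2, 3, 1, 4]
Discordant pairs = inversions in this position sequence.
5: 2, 3, 1, 4 → 4
2: 1 → 1
3: 1 → 1
1: 0
4: 0
Total: 4 + 1 + 1 + 0 + 0 = 6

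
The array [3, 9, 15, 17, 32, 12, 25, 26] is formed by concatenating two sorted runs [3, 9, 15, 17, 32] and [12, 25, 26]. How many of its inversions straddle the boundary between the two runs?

Take each right-half value and tally the left-half values above it:
r = 12: 15, 17, 32 → 3
r = 25: 32 → 1
r = 26: 32 → 1
Cross-inversions: 3 + 1 + 1 = 5

5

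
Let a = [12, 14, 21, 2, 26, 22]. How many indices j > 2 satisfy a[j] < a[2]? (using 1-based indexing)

The element at index 2 is 14.
Elements after it: 21, 2, 26, 22
Those smaller than 14: 2

1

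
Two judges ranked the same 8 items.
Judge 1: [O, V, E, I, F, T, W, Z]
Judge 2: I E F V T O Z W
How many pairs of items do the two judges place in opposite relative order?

Assign each item its position (1..8) in the first ordering, then rewrite the second ordering as that position sequence:
positions: O→1, V→2, E→3, I→4, F→5, T→6, W→7, Z→8
second ordering as positions: [4, 3, 5, 2, 6, 1, 8, 7]
Discordant pairs = inversions in this position sequence.
4: 3, 2, 1 → 3
3: 2, 1 → 2
5: 2, 1 → 2
2: 1 → 1
6: 1 → 1
1: 0
8: 7 → 1
7: 0
Total: 3 + 2 + 2 + 1 + 1 + 0 + 1 + 0 = 10

10 discordant pairs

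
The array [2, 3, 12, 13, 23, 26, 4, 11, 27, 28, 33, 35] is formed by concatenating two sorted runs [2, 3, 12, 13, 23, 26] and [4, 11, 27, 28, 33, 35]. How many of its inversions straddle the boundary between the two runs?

Count, for every r in R, how many entries of L exceed r:
r = 4: 12, 13, 23, 26 → 4
r = 11: 12, 13, 23, 26 → 4
r = 27: none → 0
r = 28: none → 0
r = 33: none → 0
r = 35: none → 0
Cross-inversions: 4 + 4 + 0 + 0 + 0 + 0 = 8

8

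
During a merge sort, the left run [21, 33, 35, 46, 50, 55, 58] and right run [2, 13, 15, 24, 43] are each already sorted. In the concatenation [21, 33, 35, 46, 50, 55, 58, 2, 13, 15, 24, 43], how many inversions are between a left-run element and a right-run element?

Take each right-half value and tally the left-half values above it:
r = 2: 21, 33, 35, 46, 50, 55, 58 → 7
r = 13: 21, 33, 35, 46, 50, 55, 58 → 7
r = 15: 21, 33, 35, 46, 50, 55, 58 → 7
r = 24: 33, 35, 46, 50, 55, 58 → 6
r = 43: 46, 50, 55, 58 → 4
Cross-inversions: 7 + 7 + 7 + 6 + 4 = 31

Split inversions: 31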